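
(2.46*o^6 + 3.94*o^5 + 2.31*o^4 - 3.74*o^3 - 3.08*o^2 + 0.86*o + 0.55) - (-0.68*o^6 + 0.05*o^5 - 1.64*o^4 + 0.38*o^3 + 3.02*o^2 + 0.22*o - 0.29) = 3.14*o^6 + 3.89*o^5 + 3.95*o^4 - 4.12*o^3 - 6.1*o^2 + 0.64*o + 0.84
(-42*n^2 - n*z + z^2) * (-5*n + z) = 210*n^3 - 37*n^2*z - 6*n*z^2 + z^3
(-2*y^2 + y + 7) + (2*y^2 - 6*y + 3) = 10 - 5*y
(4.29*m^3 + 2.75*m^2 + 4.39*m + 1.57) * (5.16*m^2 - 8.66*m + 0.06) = 22.1364*m^5 - 22.9614*m^4 - 0.905200000000001*m^3 - 29.7512*m^2 - 13.3328*m + 0.0942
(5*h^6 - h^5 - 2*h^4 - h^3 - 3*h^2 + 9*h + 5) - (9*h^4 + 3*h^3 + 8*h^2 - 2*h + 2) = 5*h^6 - h^5 - 11*h^4 - 4*h^3 - 11*h^2 + 11*h + 3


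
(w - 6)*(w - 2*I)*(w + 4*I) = w^3 - 6*w^2 + 2*I*w^2 + 8*w - 12*I*w - 48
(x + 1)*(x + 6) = x^2 + 7*x + 6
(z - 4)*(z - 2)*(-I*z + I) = -I*z^3 + 7*I*z^2 - 14*I*z + 8*I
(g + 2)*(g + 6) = g^2 + 8*g + 12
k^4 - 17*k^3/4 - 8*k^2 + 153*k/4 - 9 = (k - 4)*(k - 3)*(k - 1/4)*(k + 3)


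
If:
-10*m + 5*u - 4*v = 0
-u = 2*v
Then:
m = -7*v/5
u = -2*v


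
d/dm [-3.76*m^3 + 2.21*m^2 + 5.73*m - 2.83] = -11.28*m^2 + 4.42*m + 5.73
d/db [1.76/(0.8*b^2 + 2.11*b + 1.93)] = (-2.816*b - 3.7136)/(0.8*b^2 + 2.11*b + 1.93)^2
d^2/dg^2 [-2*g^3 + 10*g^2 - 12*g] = 20 - 12*g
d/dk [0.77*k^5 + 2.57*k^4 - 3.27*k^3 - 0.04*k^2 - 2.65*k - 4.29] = 3.85*k^4 + 10.28*k^3 - 9.81*k^2 - 0.08*k - 2.65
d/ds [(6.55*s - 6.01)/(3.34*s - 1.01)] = (44.949386*s - 13.592479)/(3.34*s - 1.01)^3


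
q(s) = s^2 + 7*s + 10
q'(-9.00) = -11.00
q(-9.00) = 28.00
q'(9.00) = 25.00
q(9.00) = 154.00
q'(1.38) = 9.76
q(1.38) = 21.56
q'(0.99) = 8.98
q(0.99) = 17.91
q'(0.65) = 8.30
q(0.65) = 14.97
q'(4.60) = 16.20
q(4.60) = 63.36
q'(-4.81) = -2.62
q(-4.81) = -0.53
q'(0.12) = 7.24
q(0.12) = 10.85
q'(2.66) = 12.32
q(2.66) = 35.70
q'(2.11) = 11.22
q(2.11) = 29.22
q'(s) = 2*s + 7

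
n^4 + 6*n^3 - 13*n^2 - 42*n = n*(n - 3)*(n + 2)*(n + 7)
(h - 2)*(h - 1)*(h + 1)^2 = h^4 - h^3 - 3*h^2 + h + 2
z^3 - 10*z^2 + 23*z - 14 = (z - 7)*(z - 2)*(z - 1)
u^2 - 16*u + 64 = (u - 8)^2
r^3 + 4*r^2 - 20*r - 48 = (r - 4)*(r + 2)*(r + 6)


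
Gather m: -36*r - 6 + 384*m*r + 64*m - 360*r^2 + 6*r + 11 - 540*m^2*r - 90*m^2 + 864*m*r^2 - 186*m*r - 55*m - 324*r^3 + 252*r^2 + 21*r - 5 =m^2*(-540*r - 90) + m*(864*r^2 + 198*r + 9) - 324*r^3 - 108*r^2 - 9*r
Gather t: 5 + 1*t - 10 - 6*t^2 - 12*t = -6*t^2 - 11*t - 5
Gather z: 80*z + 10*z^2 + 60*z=10*z^2 + 140*z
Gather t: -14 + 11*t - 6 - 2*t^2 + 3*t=-2*t^2 + 14*t - 20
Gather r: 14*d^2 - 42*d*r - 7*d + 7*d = 14*d^2 - 42*d*r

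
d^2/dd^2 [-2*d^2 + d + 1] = -4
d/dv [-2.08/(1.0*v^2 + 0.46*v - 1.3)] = (4.16*v + 0.9568)/(1.0*v^2 + 0.46*v - 1.3)^2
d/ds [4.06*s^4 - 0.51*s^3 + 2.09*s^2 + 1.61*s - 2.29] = 16.24*s^3 - 1.53*s^2 + 4.18*s + 1.61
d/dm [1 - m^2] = -2*m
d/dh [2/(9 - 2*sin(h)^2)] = 4*sin(2*h)/(cos(2*h) + 8)^2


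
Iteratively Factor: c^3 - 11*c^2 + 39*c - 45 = (c - 3)*(c^2 - 8*c + 15) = (c - 5)*(c - 3)*(c - 3)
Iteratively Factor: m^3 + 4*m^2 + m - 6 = (m + 2)*(m^2 + 2*m - 3) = (m + 2)*(m + 3)*(m - 1)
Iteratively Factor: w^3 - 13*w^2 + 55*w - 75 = (w - 5)*(w^2 - 8*w + 15) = (w - 5)^2*(w - 3)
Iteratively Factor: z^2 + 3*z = (z + 3)*(z)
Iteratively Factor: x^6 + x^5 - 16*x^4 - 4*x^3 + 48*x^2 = (x)*(x^5 + x^4 - 16*x^3 - 4*x^2 + 48*x) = x*(x - 2)*(x^4 + 3*x^3 - 10*x^2 - 24*x) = x*(x - 2)*(x + 2)*(x^3 + x^2 - 12*x) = x^2*(x - 2)*(x + 2)*(x^2 + x - 12) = x^2*(x - 2)*(x + 2)*(x + 4)*(x - 3)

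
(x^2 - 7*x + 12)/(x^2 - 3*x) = (x - 4)/x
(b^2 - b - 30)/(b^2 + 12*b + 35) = (b - 6)/(b + 7)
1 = 1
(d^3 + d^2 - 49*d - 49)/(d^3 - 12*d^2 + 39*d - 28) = (d^2 + 8*d + 7)/(d^2 - 5*d + 4)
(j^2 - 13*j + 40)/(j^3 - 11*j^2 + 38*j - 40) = (j - 8)/(j^2 - 6*j + 8)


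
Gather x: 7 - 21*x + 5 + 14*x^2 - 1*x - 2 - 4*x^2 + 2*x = 10*x^2 - 20*x + 10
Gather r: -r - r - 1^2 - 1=-2*r - 2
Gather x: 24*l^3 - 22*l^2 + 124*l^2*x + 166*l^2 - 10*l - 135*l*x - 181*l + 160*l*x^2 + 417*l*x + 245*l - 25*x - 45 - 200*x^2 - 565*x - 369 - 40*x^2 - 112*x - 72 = 24*l^3 + 144*l^2 + 54*l + x^2*(160*l - 240) + x*(124*l^2 + 282*l - 702) - 486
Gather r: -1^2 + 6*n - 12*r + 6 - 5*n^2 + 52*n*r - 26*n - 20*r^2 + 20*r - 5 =-5*n^2 - 20*n - 20*r^2 + r*(52*n + 8)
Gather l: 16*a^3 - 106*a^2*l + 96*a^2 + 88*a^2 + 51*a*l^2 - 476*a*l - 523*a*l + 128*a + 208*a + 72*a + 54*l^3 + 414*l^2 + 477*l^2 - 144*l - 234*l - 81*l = 16*a^3 + 184*a^2 + 408*a + 54*l^3 + l^2*(51*a + 891) + l*(-106*a^2 - 999*a - 459)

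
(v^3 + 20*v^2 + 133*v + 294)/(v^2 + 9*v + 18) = (v^2 + 14*v + 49)/(v + 3)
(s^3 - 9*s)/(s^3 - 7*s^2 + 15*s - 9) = s*(s + 3)/(s^2 - 4*s + 3)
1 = 1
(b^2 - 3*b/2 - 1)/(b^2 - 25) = (b^2 - 3*b/2 - 1)/(b^2 - 25)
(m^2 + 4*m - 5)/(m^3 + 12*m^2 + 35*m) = (m - 1)/(m*(m + 7))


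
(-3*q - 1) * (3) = -9*q - 3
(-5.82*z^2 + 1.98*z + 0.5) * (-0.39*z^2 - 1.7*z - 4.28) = 2.2698*z^4 + 9.1218*z^3 + 21.3486*z^2 - 9.3244*z - 2.14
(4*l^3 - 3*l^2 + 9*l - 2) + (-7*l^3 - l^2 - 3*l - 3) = -3*l^3 - 4*l^2 + 6*l - 5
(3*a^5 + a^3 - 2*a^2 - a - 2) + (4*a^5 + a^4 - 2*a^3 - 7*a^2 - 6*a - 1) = 7*a^5 + a^4 - a^3 - 9*a^2 - 7*a - 3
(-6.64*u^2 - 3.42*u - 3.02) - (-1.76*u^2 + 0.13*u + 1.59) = -4.88*u^2 - 3.55*u - 4.61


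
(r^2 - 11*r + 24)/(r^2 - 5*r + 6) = (r - 8)/(r - 2)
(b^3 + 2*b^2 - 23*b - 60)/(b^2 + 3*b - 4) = (b^2 - 2*b - 15)/(b - 1)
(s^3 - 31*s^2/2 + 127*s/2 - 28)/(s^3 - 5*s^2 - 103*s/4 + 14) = 2*(s - 7)/(2*s + 7)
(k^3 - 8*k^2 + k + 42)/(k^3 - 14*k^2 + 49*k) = (k^2 - k - 6)/(k*(k - 7))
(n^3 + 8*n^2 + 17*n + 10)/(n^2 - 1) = (n^2 + 7*n + 10)/(n - 1)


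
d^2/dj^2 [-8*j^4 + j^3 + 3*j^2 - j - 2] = -96*j^2 + 6*j + 6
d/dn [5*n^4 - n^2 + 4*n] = 20*n^3 - 2*n + 4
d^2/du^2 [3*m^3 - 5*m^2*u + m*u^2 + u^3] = 2*m + 6*u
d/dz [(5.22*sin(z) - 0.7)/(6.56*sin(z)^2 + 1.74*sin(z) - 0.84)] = (-34.2432*sin(z)^2 + 9.184*sin(z) - 3.1668)*cos(z)/(43.0336*sin(z)^4 + 22.8288*sin(z)^3 - 7.9932*sin(z)^2 - 2.9232*sin(z) + 0.7056)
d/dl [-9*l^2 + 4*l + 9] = 4 - 18*l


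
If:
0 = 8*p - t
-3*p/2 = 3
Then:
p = -2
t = -16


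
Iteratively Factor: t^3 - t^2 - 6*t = (t - 3)*(t^2 + 2*t) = t*(t - 3)*(t + 2)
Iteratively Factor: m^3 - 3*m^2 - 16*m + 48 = (m + 4)*(m^2 - 7*m + 12) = (m - 3)*(m + 4)*(m - 4)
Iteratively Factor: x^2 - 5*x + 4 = (x - 1)*(x - 4)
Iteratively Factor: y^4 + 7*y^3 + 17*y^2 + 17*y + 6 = (y + 3)*(y^3 + 4*y^2 + 5*y + 2) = (y + 1)*(y + 3)*(y^2 + 3*y + 2) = (y + 1)*(y + 2)*(y + 3)*(y + 1)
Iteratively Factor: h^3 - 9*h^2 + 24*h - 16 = (h - 4)*(h^2 - 5*h + 4) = (h - 4)*(h - 1)*(h - 4)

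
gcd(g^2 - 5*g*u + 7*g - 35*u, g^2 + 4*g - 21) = g + 7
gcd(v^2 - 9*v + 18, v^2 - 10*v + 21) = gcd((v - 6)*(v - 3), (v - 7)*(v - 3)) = v - 3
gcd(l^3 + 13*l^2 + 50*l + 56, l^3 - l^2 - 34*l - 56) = l^2 + 6*l + 8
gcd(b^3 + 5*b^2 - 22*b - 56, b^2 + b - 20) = b - 4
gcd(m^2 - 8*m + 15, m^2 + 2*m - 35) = m - 5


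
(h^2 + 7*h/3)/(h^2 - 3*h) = (h + 7/3)/(h - 3)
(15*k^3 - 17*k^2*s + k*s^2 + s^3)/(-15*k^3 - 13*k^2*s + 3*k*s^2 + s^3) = (-k + s)/(k + s)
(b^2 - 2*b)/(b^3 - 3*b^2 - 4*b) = (2 - b)/(-b^2 + 3*b + 4)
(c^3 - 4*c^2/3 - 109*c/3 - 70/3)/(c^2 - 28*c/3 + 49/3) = (3*c^2 + 17*c + 10)/(3*c - 7)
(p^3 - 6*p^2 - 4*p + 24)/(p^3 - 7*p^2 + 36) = (p - 2)/(p - 3)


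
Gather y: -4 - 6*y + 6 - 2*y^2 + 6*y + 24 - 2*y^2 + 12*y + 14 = -4*y^2 + 12*y + 40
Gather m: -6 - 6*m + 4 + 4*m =-2*m - 2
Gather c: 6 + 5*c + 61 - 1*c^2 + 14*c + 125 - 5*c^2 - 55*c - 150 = -6*c^2 - 36*c + 42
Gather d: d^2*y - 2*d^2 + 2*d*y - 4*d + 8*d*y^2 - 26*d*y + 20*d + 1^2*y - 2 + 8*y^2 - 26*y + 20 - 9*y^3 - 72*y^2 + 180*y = d^2*(y - 2) + d*(8*y^2 - 24*y + 16) - 9*y^3 - 64*y^2 + 155*y + 18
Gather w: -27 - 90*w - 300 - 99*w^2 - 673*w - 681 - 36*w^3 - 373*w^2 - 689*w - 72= -36*w^3 - 472*w^2 - 1452*w - 1080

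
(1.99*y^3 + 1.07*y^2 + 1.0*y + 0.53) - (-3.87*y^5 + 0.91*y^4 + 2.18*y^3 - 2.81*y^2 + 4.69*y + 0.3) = 3.87*y^5 - 0.91*y^4 - 0.19*y^3 + 3.88*y^2 - 3.69*y + 0.23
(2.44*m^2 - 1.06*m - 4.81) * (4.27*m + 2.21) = 10.4188*m^3 + 0.8662*m^2 - 22.8813*m - 10.6301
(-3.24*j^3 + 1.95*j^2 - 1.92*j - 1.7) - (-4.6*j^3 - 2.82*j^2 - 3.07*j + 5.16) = 1.36*j^3 + 4.77*j^2 + 1.15*j - 6.86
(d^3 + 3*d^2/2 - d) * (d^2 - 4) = d^5 + 3*d^4/2 - 5*d^3 - 6*d^2 + 4*d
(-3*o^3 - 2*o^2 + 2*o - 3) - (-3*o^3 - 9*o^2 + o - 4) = 7*o^2 + o + 1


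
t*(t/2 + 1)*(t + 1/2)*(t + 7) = t^4/2 + 19*t^3/4 + 37*t^2/4 + 7*t/2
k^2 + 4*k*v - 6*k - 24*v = (k - 6)*(k + 4*v)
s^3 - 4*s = s*(s - 2)*(s + 2)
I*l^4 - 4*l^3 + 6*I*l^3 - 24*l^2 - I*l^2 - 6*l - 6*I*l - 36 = (l + 6)*(l + 2*I)*(l + 3*I)*(I*l + 1)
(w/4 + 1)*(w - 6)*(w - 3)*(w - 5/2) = w^4/4 - 15*w^3/8 - 11*w^2/8 + 117*w/4 - 45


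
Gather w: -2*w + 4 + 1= 5 - 2*w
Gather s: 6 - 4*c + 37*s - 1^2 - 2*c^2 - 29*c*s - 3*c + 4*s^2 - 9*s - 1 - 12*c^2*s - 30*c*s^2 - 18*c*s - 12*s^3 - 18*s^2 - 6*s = -2*c^2 - 7*c - 12*s^3 + s^2*(-30*c - 14) + s*(-12*c^2 - 47*c + 22) + 4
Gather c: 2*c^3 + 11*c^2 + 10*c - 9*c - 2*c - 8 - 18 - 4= 2*c^3 + 11*c^2 - c - 30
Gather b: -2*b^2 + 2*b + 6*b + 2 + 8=-2*b^2 + 8*b + 10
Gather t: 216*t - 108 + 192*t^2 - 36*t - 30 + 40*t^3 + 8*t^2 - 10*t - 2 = 40*t^3 + 200*t^2 + 170*t - 140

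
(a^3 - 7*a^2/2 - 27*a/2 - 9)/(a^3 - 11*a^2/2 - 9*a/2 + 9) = (a + 1)/(a - 1)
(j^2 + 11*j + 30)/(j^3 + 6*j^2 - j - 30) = (j + 6)/(j^2 + j - 6)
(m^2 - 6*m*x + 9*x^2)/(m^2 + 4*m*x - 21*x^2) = (m - 3*x)/(m + 7*x)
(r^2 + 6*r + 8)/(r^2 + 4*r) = (r + 2)/r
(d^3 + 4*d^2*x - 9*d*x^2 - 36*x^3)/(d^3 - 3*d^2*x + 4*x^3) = (d^3 + 4*d^2*x - 9*d*x^2 - 36*x^3)/(d^3 - 3*d^2*x + 4*x^3)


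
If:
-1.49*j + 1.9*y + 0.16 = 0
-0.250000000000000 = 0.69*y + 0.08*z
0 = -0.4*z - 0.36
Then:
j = -0.22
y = -0.26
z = -0.90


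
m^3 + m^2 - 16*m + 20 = (m - 2)^2*(m + 5)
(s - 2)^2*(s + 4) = s^3 - 12*s + 16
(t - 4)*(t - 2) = t^2 - 6*t + 8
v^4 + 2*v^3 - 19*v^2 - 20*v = v*(v - 4)*(v + 1)*(v + 5)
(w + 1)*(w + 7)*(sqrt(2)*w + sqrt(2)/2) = sqrt(2)*w^3 + 17*sqrt(2)*w^2/2 + 11*sqrt(2)*w + 7*sqrt(2)/2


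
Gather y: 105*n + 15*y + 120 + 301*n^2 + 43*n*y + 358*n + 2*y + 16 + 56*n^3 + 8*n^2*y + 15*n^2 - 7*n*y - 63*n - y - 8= 56*n^3 + 316*n^2 + 400*n + y*(8*n^2 + 36*n + 16) + 128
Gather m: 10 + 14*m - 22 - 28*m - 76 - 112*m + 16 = -126*m - 72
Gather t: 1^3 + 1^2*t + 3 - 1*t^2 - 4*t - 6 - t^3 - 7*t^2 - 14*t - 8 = -t^3 - 8*t^2 - 17*t - 10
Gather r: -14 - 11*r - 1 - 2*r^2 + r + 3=-2*r^2 - 10*r - 12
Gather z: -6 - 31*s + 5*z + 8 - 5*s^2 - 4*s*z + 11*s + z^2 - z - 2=-5*s^2 - 20*s + z^2 + z*(4 - 4*s)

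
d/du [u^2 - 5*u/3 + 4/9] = 2*u - 5/3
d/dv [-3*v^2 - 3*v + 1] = -6*v - 3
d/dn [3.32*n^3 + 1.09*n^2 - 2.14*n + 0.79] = 9.96*n^2 + 2.18*n - 2.14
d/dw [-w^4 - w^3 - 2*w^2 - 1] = w*(-4*w^2 - 3*w - 4)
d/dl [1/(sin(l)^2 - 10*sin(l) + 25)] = -2*cos(l)/(sin(l) - 5)^3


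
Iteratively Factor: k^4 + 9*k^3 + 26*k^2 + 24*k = (k + 3)*(k^3 + 6*k^2 + 8*k) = k*(k + 3)*(k^2 + 6*k + 8) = k*(k + 2)*(k + 3)*(k + 4)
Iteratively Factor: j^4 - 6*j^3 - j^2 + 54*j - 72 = (j - 4)*(j^3 - 2*j^2 - 9*j + 18) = (j - 4)*(j + 3)*(j^2 - 5*j + 6) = (j - 4)*(j - 2)*(j + 3)*(j - 3)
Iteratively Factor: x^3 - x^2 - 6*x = (x + 2)*(x^2 - 3*x) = (x - 3)*(x + 2)*(x)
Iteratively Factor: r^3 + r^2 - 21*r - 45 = (r + 3)*(r^2 - 2*r - 15) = (r + 3)^2*(r - 5)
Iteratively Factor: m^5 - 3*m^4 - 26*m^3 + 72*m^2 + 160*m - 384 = (m + 4)*(m^4 - 7*m^3 + 2*m^2 + 64*m - 96) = (m + 3)*(m + 4)*(m^3 - 10*m^2 + 32*m - 32) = (m - 2)*(m + 3)*(m + 4)*(m^2 - 8*m + 16) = (m - 4)*(m - 2)*(m + 3)*(m + 4)*(m - 4)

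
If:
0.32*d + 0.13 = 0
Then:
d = -0.41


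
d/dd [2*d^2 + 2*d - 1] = 4*d + 2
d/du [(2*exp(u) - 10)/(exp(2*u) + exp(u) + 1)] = 2*(-(exp(u) - 5)*(2*exp(u) + 1) + exp(2*u) + exp(u) + 1)*exp(u)/(exp(2*u) + exp(u) + 1)^2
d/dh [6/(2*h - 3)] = -12/(2*h - 3)^2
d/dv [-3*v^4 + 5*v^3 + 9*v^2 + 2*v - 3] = -12*v^3 + 15*v^2 + 18*v + 2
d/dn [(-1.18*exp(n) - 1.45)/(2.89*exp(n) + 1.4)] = 2.5385*exp(n)/(2.89*exp(n) + 1.4)^2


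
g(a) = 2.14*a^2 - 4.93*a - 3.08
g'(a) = 4.28*a - 4.93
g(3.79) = 8.97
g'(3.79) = 11.29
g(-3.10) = 32.77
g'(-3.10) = -18.20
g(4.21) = 14.09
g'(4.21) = 13.09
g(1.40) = -5.79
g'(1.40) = 1.06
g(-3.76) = 45.71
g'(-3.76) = -21.02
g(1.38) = -5.81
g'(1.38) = 0.98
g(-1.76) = 12.23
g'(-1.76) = -12.46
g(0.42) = -4.77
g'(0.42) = -3.13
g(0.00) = -3.08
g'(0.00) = -4.93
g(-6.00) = 103.54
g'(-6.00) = -30.61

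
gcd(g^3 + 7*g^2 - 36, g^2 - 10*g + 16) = g - 2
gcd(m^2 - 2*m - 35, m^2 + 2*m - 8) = 1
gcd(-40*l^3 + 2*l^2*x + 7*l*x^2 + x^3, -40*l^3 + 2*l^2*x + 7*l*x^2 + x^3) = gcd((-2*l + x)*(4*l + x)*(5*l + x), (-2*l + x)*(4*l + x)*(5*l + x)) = -40*l^3 + 2*l^2*x + 7*l*x^2 + x^3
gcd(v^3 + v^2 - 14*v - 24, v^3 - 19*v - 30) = v^2 + 5*v + 6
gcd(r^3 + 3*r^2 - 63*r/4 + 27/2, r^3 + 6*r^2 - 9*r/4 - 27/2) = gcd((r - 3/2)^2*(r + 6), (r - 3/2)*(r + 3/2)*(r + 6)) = r^2 + 9*r/2 - 9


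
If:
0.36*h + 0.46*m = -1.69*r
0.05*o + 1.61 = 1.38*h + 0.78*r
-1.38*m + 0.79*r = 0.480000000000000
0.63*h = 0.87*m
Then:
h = -0.36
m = -0.26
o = -39.89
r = 0.15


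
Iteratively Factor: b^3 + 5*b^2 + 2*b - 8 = (b + 4)*(b^2 + b - 2) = (b + 2)*(b + 4)*(b - 1)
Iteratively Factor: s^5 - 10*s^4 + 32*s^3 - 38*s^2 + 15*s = (s - 3)*(s^4 - 7*s^3 + 11*s^2 - 5*s) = (s - 5)*(s - 3)*(s^3 - 2*s^2 + s) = (s - 5)*(s - 3)*(s - 1)*(s^2 - s) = (s - 5)*(s - 3)*(s - 1)^2*(s)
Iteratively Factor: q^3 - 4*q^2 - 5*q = (q + 1)*(q^2 - 5*q) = (q - 5)*(q + 1)*(q)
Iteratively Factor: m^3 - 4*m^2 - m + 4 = (m - 1)*(m^2 - 3*m - 4) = (m - 1)*(m + 1)*(m - 4)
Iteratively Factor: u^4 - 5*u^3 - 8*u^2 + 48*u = (u - 4)*(u^3 - u^2 - 12*u) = (u - 4)^2*(u^2 + 3*u) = (u - 4)^2*(u + 3)*(u)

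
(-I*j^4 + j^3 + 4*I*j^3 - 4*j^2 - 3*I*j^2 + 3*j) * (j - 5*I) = -I*j^5 - 4*j^4 + 4*I*j^4 + 16*j^3 - 8*I*j^3 - 12*j^2 + 20*I*j^2 - 15*I*j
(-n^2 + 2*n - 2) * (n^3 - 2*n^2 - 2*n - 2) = -n^5 + 4*n^4 - 4*n^3 + 2*n^2 + 4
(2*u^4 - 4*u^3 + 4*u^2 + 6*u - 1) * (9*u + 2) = 18*u^5 - 32*u^4 + 28*u^3 + 62*u^2 + 3*u - 2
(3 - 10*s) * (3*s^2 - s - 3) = -30*s^3 + 19*s^2 + 27*s - 9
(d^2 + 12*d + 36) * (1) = d^2 + 12*d + 36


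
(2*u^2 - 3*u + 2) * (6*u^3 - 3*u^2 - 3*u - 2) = 12*u^5 - 24*u^4 + 15*u^3 - u^2 - 4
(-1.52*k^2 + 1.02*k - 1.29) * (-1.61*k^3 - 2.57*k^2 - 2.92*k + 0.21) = 2.4472*k^5 + 2.2642*k^4 + 3.8939*k^3 + 0.0176999999999995*k^2 + 3.981*k - 0.2709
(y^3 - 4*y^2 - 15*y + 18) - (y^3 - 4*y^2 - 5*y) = 18 - 10*y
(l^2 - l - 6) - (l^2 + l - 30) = 24 - 2*l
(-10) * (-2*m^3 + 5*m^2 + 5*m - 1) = 20*m^3 - 50*m^2 - 50*m + 10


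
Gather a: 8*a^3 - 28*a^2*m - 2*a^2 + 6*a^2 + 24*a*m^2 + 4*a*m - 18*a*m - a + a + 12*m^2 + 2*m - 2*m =8*a^3 + a^2*(4 - 28*m) + a*(24*m^2 - 14*m) + 12*m^2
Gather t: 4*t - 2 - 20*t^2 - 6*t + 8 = -20*t^2 - 2*t + 6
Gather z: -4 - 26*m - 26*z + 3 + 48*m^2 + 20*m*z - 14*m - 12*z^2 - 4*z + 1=48*m^2 - 40*m - 12*z^2 + z*(20*m - 30)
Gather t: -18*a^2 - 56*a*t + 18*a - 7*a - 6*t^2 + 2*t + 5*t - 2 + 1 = -18*a^2 + 11*a - 6*t^2 + t*(7 - 56*a) - 1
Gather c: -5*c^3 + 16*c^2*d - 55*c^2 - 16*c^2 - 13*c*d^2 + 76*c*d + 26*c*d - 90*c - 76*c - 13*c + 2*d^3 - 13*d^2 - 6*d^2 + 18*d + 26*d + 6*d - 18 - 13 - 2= -5*c^3 + c^2*(16*d - 71) + c*(-13*d^2 + 102*d - 179) + 2*d^3 - 19*d^2 + 50*d - 33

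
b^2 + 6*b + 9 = (b + 3)^2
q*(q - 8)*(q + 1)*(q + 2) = q^4 - 5*q^3 - 22*q^2 - 16*q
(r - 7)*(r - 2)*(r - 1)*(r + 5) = r^4 - 5*r^3 - 27*r^2 + 101*r - 70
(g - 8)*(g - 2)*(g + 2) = g^3 - 8*g^2 - 4*g + 32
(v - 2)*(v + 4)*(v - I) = v^3 + 2*v^2 - I*v^2 - 8*v - 2*I*v + 8*I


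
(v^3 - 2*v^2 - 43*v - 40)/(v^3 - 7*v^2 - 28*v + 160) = (v + 1)/(v - 4)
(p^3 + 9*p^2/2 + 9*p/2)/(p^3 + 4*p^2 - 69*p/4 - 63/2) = 2*p*(p + 3)/(2*p^2 + 5*p - 42)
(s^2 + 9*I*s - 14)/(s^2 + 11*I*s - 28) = (s + 2*I)/(s + 4*I)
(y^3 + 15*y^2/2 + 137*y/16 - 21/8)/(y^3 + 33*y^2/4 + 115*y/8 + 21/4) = (4*y - 1)/(2*(2*y + 1))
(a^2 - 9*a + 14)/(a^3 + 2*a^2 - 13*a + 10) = (a - 7)/(a^2 + 4*a - 5)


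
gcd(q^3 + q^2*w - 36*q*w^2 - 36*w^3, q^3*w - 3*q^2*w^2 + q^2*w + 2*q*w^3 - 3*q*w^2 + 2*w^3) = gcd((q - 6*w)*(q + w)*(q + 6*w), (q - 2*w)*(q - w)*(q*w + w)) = 1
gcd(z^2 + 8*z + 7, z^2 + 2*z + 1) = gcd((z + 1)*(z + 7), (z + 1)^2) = z + 1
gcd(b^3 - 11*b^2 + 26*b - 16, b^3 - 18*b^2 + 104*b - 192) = b - 8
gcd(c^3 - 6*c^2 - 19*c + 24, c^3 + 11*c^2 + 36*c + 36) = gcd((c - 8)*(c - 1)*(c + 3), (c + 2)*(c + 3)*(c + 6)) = c + 3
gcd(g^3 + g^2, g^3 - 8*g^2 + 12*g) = g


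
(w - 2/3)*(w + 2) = w^2 + 4*w/3 - 4/3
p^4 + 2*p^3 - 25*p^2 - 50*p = p*(p - 5)*(p + 2)*(p + 5)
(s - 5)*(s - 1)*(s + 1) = s^3 - 5*s^2 - s + 5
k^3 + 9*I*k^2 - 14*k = k*(k + 2*I)*(k + 7*I)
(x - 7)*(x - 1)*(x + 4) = x^3 - 4*x^2 - 25*x + 28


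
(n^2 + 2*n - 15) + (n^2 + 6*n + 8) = 2*n^2 + 8*n - 7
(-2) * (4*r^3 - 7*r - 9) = -8*r^3 + 14*r + 18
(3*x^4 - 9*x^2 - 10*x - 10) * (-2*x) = -6*x^5 + 18*x^3 + 20*x^2 + 20*x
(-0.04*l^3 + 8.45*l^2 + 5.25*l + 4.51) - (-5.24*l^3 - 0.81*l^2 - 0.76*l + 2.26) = 5.2*l^3 + 9.26*l^2 + 6.01*l + 2.25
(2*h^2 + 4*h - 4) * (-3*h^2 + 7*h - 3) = -6*h^4 + 2*h^3 + 34*h^2 - 40*h + 12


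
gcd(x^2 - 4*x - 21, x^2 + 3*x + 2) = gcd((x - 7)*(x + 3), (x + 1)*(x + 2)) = 1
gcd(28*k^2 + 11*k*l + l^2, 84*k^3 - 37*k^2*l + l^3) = 7*k + l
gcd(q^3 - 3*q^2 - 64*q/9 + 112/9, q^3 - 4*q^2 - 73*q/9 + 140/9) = q^2 + q - 28/9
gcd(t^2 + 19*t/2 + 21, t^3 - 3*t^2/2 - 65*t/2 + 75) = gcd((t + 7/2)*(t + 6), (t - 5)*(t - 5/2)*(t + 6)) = t + 6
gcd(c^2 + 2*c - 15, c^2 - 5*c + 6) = c - 3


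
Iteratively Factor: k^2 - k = (k - 1)*(k)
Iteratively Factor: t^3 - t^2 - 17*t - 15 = (t + 1)*(t^2 - 2*t - 15) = (t + 1)*(t + 3)*(t - 5)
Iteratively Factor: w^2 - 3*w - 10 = (w + 2)*(w - 5)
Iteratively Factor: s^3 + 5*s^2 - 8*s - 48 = (s + 4)*(s^2 + s - 12) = (s - 3)*(s + 4)*(s + 4)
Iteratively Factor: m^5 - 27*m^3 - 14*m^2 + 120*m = (m)*(m^4 - 27*m^2 - 14*m + 120) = m*(m + 4)*(m^3 - 4*m^2 - 11*m + 30) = m*(m - 5)*(m + 4)*(m^2 + m - 6) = m*(m - 5)*(m + 3)*(m + 4)*(m - 2)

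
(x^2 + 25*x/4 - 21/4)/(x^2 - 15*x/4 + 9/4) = (x + 7)/(x - 3)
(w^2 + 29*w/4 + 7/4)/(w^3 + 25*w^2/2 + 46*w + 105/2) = (4*w + 1)/(2*(2*w^2 + 11*w + 15))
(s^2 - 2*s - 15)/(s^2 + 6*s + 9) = (s - 5)/(s + 3)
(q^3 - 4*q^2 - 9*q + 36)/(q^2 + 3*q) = q - 7 + 12/q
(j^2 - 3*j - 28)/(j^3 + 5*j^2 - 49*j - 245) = (j + 4)/(j^2 + 12*j + 35)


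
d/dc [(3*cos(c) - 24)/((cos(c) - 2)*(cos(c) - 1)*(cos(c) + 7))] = 6*(cos(c)^3 - 10*cos(c)^2 - 32*cos(c) + 69)*sin(c)/((cos(c) - 2)^2*(cos(c) - 1)^2*(cos(c) + 7)^2)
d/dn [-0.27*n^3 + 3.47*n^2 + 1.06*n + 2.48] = -0.81*n^2 + 6.94*n + 1.06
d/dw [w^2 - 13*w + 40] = 2*w - 13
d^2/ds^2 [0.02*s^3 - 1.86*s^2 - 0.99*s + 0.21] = 0.12*s - 3.72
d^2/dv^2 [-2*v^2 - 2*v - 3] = -4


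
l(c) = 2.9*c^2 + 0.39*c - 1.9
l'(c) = 5.8*c + 0.39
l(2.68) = 19.97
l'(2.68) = 15.93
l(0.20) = -1.71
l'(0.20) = 1.55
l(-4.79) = 62.77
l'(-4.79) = -27.39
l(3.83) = 42.13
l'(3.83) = 22.60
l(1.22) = 2.89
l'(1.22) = 7.47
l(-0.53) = -1.29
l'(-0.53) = -2.68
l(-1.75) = 6.30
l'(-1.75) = -9.76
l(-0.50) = -1.37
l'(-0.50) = -2.51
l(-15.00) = 644.75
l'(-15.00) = -86.61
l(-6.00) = 100.16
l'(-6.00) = -34.41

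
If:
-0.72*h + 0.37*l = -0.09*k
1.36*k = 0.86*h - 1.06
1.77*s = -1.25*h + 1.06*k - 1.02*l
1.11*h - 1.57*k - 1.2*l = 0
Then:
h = 0.49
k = -0.47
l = 1.07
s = -1.24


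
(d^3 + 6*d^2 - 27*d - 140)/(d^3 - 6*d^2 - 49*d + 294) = (d^2 - d - 20)/(d^2 - 13*d + 42)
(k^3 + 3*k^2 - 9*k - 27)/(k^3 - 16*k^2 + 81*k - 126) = (k^2 + 6*k + 9)/(k^2 - 13*k + 42)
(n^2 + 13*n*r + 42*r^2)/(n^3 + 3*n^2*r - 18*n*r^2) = (-n - 7*r)/(n*(-n + 3*r))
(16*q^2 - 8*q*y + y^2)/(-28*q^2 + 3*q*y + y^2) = (-4*q + y)/(7*q + y)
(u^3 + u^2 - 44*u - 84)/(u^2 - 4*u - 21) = (u^2 + 8*u + 12)/(u + 3)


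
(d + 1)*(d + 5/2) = d^2 + 7*d/2 + 5/2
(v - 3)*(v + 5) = v^2 + 2*v - 15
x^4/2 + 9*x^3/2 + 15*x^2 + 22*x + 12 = (x/2 + 1)*(x + 2)^2*(x + 3)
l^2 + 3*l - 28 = (l - 4)*(l + 7)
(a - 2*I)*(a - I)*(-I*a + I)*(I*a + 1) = a^4 - a^3 - 4*I*a^3 - 5*a^2 + 4*I*a^2 + 5*a + 2*I*a - 2*I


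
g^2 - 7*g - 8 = (g - 8)*(g + 1)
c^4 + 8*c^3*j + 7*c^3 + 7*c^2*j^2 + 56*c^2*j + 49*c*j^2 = c*(c + 7)*(c + j)*(c + 7*j)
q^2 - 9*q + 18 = (q - 6)*(q - 3)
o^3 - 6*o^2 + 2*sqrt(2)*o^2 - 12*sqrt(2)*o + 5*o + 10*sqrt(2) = (o - 5)*(o - 1)*(o + 2*sqrt(2))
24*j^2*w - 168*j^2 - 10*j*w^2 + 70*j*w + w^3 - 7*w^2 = (-6*j + w)*(-4*j + w)*(w - 7)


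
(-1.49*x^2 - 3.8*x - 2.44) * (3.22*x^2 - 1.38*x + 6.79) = -4.7978*x^4 - 10.1798*x^3 - 12.7299*x^2 - 22.4348*x - 16.5676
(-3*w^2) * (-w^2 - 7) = 3*w^4 + 21*w^2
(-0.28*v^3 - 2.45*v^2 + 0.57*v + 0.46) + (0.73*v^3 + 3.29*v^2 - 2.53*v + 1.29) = 0.45*v^3 + 0.84*v^2 - 1.96*v + 1.75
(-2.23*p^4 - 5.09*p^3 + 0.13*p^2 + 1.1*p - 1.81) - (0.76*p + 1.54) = -2.23*p^4 - 5.09*p^3 + 0.13*p^2 + 0.34*p - 3.35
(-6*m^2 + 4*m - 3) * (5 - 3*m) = 18*m^3 - 42*m^2 + 29*m - 15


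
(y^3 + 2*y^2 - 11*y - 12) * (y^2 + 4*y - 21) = y^5 + 6*y^4 - 24*y^3 - 98*y^2 + 183*y + 252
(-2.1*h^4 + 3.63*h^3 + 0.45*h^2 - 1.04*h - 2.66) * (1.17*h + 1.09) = -2.457*h^5 + 1.9581*h^4 + 4.4832*h^3 - 0.7263*h^2 - 4.2458*h - 2.8994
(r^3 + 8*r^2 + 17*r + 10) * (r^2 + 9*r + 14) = r^5 + 17*r^4 + 103*r^3 + 275*r^2 + 328*r + 140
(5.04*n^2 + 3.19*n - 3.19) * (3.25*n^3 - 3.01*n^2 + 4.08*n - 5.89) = 16.38*n^5 - 4.8029*n^4 + 0.593800000000003*n^3 - 7.0685*n^2 - 31.8043*n + 18.7891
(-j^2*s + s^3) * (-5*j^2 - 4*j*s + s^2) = 5*j^4*s + 4*j^3*s^2 - 6*j^2*s^3 - 4*j*s^4 + s^5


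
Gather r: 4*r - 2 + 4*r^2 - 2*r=4*r^2 + 2*r - 2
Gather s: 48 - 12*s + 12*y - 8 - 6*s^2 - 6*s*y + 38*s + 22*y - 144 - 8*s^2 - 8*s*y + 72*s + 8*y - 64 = -14*s^2 + s*(98 - 14*y) + 42*y - 168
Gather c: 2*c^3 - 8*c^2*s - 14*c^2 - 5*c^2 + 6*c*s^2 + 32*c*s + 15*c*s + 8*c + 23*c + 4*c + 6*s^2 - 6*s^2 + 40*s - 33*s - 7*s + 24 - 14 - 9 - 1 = 2*c^3 + c^2*(-8*s - 19) + c*(6*s^2 + 47*s + 35)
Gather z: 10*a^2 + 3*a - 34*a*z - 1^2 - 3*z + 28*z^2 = 10*a^2 + 3*a + 28*z^2 + z*(-34*a - 3) - 1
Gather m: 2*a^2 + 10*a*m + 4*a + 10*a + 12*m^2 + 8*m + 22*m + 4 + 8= 2*a^2 + 14*a + 12*m^2 + m*(10*a + 30) + 12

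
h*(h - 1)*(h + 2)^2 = h^4 + 3*h^3 - 4*h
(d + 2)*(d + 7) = d^2 + 9*d + 14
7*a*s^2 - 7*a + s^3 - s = (7*a + s)*(s - 1)*(s + 1)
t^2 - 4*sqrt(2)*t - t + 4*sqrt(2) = (t - 1)*(t - 4*sqrt(2))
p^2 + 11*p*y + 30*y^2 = (p + 5*y)*(p + 6*y)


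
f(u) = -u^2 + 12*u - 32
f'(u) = 12 - 2*u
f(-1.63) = -54.22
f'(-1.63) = 15.26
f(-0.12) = -33.45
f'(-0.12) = 12.24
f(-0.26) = -35.19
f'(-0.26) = 12.52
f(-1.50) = -52.25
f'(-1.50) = 15.00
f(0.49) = -26.36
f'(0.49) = 11.02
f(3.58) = -1.86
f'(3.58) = 4.84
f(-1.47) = -51.80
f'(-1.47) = 14.94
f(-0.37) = -36.58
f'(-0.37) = 12.74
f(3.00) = -5.00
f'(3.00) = 6.00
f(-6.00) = -140.00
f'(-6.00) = 24.00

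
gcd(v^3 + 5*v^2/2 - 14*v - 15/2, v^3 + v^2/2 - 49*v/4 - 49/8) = v + 1/2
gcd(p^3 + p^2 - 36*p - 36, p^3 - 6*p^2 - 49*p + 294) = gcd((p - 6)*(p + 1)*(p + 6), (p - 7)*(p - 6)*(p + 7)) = p - 6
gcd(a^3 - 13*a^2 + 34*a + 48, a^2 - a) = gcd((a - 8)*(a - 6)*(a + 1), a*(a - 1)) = 1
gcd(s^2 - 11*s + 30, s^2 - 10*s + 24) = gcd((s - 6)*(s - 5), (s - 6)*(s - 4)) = s - 6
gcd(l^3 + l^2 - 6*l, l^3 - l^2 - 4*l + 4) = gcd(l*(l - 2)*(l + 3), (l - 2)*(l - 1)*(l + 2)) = l - 2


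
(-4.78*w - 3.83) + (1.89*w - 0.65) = -2.89*w - 4.48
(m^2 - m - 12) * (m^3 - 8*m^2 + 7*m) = m^5 - 9*m^4 + 3*m^3 + 89*m^2 - 84*m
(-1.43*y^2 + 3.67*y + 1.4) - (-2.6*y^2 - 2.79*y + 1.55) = 1.17*y^2 + 6.46*y - 0.15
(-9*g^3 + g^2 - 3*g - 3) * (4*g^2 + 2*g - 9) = -36*g^5 - 14*g^4 + 71*g^3 - 27*g^2 + 21*g + 27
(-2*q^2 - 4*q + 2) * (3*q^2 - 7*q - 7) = -6*q^4 + 2*q^3 + 48*q^2 + 14*q - 14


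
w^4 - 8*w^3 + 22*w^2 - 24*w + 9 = (w - 3)^2*(w - 1)^2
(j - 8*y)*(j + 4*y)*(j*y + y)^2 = j^4*y^2 - 4*j^3*y^3 + 2*j^3*y^2 - 32*j^2*y^4 - 8*j^2*y^3 + j^2*y^2 - 64*j*y^4 - 4*j*y^3 - 32*y^4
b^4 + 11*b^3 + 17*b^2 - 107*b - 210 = (b - 3)*(b + 2)*(b + 5)*(b + 7)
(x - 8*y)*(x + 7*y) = x^2 - x*y - 56*y^2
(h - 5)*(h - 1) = h^2 - 6*h + 5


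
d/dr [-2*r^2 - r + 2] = -4*r - 1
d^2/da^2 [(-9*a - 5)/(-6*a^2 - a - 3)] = 2*((9*a + 5)*(12*a + 1)^2 - 3*(54*a + 13)*(6*a^2 + a + 3))/(6*a^2 + a + 3)^3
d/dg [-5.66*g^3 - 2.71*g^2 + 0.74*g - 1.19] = -16.98*g^2 - 5.42*g + 0.74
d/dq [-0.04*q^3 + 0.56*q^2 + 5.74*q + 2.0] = -0.12*q^2 + 1.12*q + 5.74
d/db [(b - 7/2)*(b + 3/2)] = 2*b - 2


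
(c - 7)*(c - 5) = c^2 - 12*c + 35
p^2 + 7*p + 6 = (p + 1)*(p + 6)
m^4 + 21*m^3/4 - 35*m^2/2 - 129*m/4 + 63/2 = (m - 3)*(m - 3/4)*(m + 2)*(m + 7)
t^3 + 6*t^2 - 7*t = t*(t - 1)*(t + 7)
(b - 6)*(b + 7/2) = b^2 - 5*b/2 - 21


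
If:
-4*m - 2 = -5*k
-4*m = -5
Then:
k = 7/5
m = 5/4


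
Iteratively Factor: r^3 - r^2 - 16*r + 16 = (r + 4)*(r^2 - 5*r + 4) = (r - 4)*(r + 4)*(r - 1)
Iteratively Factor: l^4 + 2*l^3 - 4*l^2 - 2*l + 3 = (l - 1)*(l^3 + 3*l^2 - l - 3) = (l - 1)^2*(l^2 + 4*l + 3) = (l - 1)^2*(l + 3)*(l + 1)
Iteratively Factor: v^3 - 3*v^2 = (v)*(v^2 - 3*v) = v^2*(v - 3)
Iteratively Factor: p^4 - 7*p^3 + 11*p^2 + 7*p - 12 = (p - 3)*(p^3 - 4*p^2 - p + 4) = (p - 3)*(p + 1)*(p^2 - 5*p + 4) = (p - 3)*(p - 1)*(p + 1)*(p - 4)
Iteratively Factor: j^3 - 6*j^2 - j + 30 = (j + 2)*(j^2 - 8*j + 15) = (j - 5)*(j + 2)*(j - 3)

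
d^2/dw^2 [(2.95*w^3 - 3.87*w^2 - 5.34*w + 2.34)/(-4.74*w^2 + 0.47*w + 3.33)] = (162.76705*w^3 + 23.3617499999999*w^2 + 340.73055*w - 5.79104999999999)/(106.496424*w^6 - 31.679316*w^5 - 221.310126*w^4 + 44.407621*w^3 + 155.477367*w^2 - 15.635349*w - 36.926037)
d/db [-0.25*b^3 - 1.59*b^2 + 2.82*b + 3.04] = -0.75*b^2 - 3.18*b + 2.82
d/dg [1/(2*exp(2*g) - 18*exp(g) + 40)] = (9/2 - exp(g))*exp(g)/(exp(2*g) - 9*exp(g) + 20)^2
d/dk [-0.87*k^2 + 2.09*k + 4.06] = 2.09 - 1.74*k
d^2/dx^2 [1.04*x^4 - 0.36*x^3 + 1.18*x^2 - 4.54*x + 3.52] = 12.48*x^2 - 2.16*x + 2.36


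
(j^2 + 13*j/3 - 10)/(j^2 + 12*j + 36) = (j - 5/3)/(j + 6)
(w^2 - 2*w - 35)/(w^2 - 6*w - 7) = (w + 5)/(w + 1)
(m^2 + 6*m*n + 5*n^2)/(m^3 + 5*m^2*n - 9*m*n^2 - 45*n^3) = (m + n)/(m^2 - 9*n^2)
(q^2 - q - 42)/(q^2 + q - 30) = (q - 7)/(q - 5)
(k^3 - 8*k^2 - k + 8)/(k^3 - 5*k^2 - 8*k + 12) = (k^2 - 7*k - 8)/(k^2 - 4*k - 12)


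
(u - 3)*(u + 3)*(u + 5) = u^3 + 5*u^2 - 9*u - 45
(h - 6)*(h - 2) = h^2 - 8*h + 12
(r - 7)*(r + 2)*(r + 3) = r^3 - 2*r^2 - 29*r - 42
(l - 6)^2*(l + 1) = l^3 - 11*l^2 + 24*l + 36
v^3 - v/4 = v*(v - 1/2)*(v + 1/2)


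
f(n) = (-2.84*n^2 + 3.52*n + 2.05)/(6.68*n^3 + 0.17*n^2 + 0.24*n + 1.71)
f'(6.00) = 0.01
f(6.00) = -0.05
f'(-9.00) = 0.01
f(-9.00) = 0.05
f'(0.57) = -2.12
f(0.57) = 1.00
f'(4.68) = 0.01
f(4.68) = -0.06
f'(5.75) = 0.01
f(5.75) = -0.06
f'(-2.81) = 0.09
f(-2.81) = 0.21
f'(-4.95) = 0.02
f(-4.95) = 0.11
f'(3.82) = 0.01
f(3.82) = -0.07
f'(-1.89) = 0.23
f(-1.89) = 0.34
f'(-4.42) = 0.03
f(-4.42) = 0.12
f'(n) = (3.52 - 5.68*n)/(6.68*n^3 + 0.17*n^2 + 0.24*n + 1.71) + (-20.04*n^2 - 0.34*n - 0.24)*(-2.84*n^2 + 3.52*n + 2.05)/(6.68*n^3 + 0.17*n^2 + 0.24*n + 1.71)^2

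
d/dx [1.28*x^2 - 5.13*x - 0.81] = 2.56*x - 5.13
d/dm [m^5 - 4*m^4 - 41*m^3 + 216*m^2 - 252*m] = 5*m^4 - 16*m^3 - 123*m^2 + 432*m - 252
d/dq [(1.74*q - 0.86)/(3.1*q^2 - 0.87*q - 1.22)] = (-5.394*q^2 + 5.332*q - 2.871)/(9.61*q^4 - 5.394*q^3 - 6.8071*q^2 + 2.1228*q + 1.4884)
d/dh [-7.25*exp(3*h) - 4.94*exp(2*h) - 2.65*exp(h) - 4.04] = (-21.75*exp(2*h) - 9.88*exp(h) - 2.65)*exp(h)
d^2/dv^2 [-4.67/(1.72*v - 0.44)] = -27.631456/(1.72*v - 0.44)^3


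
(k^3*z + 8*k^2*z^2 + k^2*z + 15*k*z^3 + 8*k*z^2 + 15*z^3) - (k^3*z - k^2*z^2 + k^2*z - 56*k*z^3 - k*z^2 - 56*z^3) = 9*k^2*z^2 + 71*k*z^3 + 9*k*z^2 + 71*z^3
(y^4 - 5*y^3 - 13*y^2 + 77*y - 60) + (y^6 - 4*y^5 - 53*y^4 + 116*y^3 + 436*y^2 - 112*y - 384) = y^6 - 4*y^5 - 52*y^4 + 111*y^3 + 423*y^2 - 35*y - 444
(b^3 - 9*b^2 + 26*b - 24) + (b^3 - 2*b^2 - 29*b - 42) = 2*b^3 - 11*b^2 - 3*b - 66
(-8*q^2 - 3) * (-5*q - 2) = 40*q^3 + 16*q^2 + 15*q + 6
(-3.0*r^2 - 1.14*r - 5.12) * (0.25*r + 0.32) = -0.75*r^3 - 1.245*r^2 - 1.6448*r - 1.6384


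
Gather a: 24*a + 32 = 24*a + 32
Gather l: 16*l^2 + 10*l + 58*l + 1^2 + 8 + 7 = 16*l^2 + 68*l + 16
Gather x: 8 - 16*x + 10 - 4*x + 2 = 20 - 20*x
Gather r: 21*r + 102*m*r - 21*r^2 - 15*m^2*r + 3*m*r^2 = r^2*(3*m - 21) + r*(-15*m^2 + 102*m + 21)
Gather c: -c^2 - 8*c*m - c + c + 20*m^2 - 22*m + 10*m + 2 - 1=-c^2 - 8*c*m + 20*m^2 - 12*m + 1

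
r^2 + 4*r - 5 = (r - 1)*(r + 5)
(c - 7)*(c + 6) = c^2 - c - 42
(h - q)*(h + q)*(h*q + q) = h^3*q + h^2*q - h*q^3 - q^3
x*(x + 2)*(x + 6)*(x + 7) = x^4 + 15*x^3 + 68*x^2 + 84*x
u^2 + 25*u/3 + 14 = (u + 7/3)*(u + 6)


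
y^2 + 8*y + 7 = (y + 1)*(y + 7)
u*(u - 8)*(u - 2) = u^3 - 10*u^2 + 16*u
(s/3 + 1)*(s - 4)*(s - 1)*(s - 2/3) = s^4/3 - 8*s^3/9 - 29*s^2/9 + 58*s/9 - 8/3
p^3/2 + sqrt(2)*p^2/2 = p^2*(p/2 + sqrt(2)/2)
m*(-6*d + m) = -6*d*m + m^2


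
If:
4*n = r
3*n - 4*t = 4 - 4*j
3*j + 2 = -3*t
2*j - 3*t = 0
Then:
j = -2/5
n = 68/45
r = 272/45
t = -4/15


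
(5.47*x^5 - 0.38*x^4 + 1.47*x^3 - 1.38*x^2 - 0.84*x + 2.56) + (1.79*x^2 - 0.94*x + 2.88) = 5.47*x^5 - 0.38*x^4 + 1.47*x^3 + 0.41*x^2 - 1.78*x + 5.44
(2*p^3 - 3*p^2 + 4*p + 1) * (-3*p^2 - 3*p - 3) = -6*p^5 + 3*p^4 - 9*p^3 - 6*p^2 - 15*p - 3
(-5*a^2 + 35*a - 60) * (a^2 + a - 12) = -5*a^4 + 30*a^3 + 35*a^2 - 480*a + 720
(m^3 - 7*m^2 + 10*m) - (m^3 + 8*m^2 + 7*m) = -15*m^2 + 3*m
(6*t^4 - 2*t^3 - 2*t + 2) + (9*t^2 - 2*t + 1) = 6*t^4 - 2*t^3 + 9*t^2 - 4*t + 3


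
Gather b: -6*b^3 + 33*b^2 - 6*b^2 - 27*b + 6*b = -6*b^3 + 27*b^2 - 21*b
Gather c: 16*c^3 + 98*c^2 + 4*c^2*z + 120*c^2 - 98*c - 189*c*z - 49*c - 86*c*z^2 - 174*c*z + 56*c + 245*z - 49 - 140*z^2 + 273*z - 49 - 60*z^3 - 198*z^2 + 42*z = 16*c^3 + c^2*(4*z + 218) + c*(-86*z^2 - 363*z - 91) - 60*z^3 - 338*z^2 + 560*z - 98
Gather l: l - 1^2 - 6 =l - 7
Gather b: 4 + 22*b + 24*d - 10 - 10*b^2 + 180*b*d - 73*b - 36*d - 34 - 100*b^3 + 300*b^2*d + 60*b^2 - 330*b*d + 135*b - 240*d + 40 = -100*b^3 + b^2*(300*d + 50) + b*(84 - 150*d) - 252*d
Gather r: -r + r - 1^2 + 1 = 0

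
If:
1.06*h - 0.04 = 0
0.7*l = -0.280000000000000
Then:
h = 0.04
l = -0.40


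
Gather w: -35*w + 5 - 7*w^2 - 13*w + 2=-7*w^2 - 48*w + 7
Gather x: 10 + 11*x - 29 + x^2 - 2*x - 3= x^2 + 9*x - 22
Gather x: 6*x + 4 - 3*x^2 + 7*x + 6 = -3*x^2 + 13*x + 10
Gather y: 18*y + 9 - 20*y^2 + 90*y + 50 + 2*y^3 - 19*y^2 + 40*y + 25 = 2*y^3 - 39*y^2 + 148*y + 84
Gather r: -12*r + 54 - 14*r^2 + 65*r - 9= -14*r^2 + 53*r + 45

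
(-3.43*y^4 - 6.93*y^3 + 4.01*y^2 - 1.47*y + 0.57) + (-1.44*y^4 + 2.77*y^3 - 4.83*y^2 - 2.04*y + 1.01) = -4.87*y^4 - 4.16*y^3 - 0.82*y^2 - 3.51*y + 1.58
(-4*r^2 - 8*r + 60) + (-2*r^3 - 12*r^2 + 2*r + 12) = -2*r^3 - 16*r^2 - 6*r + 72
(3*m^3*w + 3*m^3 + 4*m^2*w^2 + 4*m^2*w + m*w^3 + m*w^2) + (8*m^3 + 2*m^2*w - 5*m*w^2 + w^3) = 3*m^3*w + 11*m^3 + 4*m^2*w^2 + 6*m^2*w + m*w^3 - 4*m*w^2 + w^3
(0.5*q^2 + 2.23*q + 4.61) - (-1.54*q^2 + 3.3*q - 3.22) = 2.04*q^2 - 1.07*q + 7.83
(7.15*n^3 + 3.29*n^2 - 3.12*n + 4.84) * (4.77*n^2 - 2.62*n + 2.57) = 34.1055*n^5 - 3.0397*n^4 - 5.1267*n^3 + 39.7165*n^2 - 20.6992*n + 12.4388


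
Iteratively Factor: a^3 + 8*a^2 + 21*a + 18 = (a + 2)*(a^2 + 6*a + 9) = (a + 2)*(a + 3)*(a + 3)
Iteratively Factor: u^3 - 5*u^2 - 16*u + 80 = (u - 5)*(u^2 - 16) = (u - 5)*(u + 4)*(u - 4)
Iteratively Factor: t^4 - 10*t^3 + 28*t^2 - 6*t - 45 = (t - 5)*(t^3 - 5*t^2 + 3*t + 9) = (t - 5)*(t - 3)*(t^2 - 2*t - 3) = (t - 5)*(t - 3)^2*(t + 1)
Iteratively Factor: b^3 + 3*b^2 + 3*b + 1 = (b + 1)*(b^2 + 2*b + 1) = (b + 1)^2*(b + 1)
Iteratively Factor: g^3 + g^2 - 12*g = (g)*(g^2 + g - 12) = g*(g + 4)*(g - 3)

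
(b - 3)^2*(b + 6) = b^3 - 27*b + 54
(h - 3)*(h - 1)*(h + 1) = h^3 - 3*h^2 - h + 3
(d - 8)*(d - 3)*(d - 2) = d^3 - 13*d^2 + 46*d - 48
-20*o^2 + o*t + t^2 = (-4*o + t)*(5*o + t)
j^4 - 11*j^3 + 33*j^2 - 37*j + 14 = (j - 7)*(j - 2)*(j - 1)^2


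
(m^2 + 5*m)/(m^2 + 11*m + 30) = m/(m + 6)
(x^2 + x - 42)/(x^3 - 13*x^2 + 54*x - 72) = (x + 7)/(x^2 - 7*x + 12)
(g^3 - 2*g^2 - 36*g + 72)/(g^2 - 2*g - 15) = (-g^3 + 2*g^2 + 36*g - 72)/(-g^2 + 2*g + 15)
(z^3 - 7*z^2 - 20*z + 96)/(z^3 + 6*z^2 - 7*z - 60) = (z - 8)/(z + 5)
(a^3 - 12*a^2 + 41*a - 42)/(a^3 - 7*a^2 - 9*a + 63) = (a - 2)/(a + 3)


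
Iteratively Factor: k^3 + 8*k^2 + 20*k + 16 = (k + 4)*(k^2 + 4*k + 4) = (k + 2)*(k + 4)*(k + 2)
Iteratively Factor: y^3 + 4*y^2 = (y)*(y^2 + 4*y) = y*(y + 4)*(y)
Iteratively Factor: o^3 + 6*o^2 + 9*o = (o + 3)*(o^2 + 3*o) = o*(o + 3)*(o + 3)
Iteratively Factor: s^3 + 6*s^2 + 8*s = (s)*(s^2 + 6*s + 8) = s*(s + 4)*(s + 2)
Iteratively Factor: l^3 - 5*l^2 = (l)*(l^2 - 5*l) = l^2*(l - 5)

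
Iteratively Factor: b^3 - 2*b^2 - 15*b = (b)*(b^2 - 2*b - 15) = b*(b + 3)*(b - 5)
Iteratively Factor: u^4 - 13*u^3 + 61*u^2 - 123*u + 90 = (u - 2)*(u^3 - 11*u^2 + 39*u - 45) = (u - 5)*(u - 2)*(u^2 - 6*u + 9) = (u - 5)*(u - 3)*(u - 2)*(u - 3)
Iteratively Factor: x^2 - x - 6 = (x + 2)*(x - 3)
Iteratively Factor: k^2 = (k)*(k)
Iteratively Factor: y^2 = (y)*(y)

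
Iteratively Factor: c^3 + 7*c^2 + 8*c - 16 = (c - 1)*(c^2 + 8*c + 16) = (c - 1)*(c + 4)*(c + 4)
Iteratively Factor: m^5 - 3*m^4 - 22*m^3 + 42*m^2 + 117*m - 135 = (m - 5)*(m^4 + 2*m^3 - 12*m^2 - 18*m + 27) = (m - 5)*(m - 3)*(m^3 + 5*m^2 + 3*m - 9) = (m - 5)*(m - 3)*(m + 3)*(m^2 + 2*m - 3) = (m - 5)*(m - 3)*(m + 3)^2*(m - 1)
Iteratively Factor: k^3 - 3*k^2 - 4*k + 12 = (k - 3)*(k^2 - 4) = (k - 3)*(k - 2)*(k + 2)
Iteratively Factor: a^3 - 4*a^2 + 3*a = (a)*(a^2 - 4*a + 3) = a*(a - 3)*(a - 1)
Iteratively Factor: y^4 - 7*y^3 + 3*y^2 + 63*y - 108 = (y - 4)*(y^3 - 3*y^2 - 9*y + 27) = (y - 4)*(y - 3)*(y^2 - 9) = (y - 4)*(y - 3)^2*(y + 3)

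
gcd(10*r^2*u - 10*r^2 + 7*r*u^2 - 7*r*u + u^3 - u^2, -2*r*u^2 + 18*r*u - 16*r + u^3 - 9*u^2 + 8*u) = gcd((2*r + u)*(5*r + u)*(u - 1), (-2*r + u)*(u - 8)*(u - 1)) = u - 1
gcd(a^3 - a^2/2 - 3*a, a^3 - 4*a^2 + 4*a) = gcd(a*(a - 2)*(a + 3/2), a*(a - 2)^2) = a^2 - 2*a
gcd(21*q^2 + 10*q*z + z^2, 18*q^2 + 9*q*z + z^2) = 3*q + z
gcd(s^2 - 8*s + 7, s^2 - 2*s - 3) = 1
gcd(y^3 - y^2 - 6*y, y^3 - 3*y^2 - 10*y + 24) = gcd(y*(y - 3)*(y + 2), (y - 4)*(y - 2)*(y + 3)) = 1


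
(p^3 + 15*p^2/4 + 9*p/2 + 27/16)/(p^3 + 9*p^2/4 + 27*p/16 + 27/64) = 4*(4*p^2 + 12*p + 9)/(16*p^2 + 24*p + 9)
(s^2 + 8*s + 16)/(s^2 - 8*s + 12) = (s^2 + 8*s + 16)/(s^2 - 8*s + 12)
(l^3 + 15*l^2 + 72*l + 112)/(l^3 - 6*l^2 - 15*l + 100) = (l^2 + 11*l + 28)/(l^2 - 10*l + 25)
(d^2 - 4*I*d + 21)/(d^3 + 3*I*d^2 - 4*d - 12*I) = (d - 7*I)/(d^2 - 4)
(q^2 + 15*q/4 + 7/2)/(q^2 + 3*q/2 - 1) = (4*q + 7)/(2*(2*q - 1))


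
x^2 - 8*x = x*(x - 8)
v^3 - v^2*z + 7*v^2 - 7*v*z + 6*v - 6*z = (v + 1)*(v + 6)*(v - z)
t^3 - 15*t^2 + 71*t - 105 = (t - 7)*(t - 5)*(t - 3)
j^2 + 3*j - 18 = (j - 3)*(j + 6)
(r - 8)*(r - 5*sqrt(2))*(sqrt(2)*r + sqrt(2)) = sqrt(2)*r^3 - 10*r^2 - 7*sqrt(2)*r^2 - 8*sqrt(2)*r + 70*r + 80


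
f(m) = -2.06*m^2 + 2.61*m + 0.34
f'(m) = 2.61 - 4.12*m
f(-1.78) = -10.83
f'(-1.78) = 9.94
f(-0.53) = -1.62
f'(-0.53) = 4.79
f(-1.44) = -7.69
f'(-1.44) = 8.54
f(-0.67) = -2.33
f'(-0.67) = 5.37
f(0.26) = 0.88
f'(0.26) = 1.54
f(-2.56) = -19.84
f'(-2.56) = 13.16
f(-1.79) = -10.93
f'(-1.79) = 9.98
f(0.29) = 0.92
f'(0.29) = 1.42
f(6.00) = -58.16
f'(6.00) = -22.11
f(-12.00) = -327.62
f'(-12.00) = 52.05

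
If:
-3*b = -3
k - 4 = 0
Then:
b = 1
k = 4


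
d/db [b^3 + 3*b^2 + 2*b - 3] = 3*b^2 + 6*b + 2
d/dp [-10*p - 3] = -10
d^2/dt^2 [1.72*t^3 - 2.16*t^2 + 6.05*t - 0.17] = 10.32*t - 4.32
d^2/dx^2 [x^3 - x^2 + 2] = 6*x - 2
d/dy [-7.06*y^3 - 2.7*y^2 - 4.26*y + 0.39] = -21.18*y^2 - 5.4*y - 4.26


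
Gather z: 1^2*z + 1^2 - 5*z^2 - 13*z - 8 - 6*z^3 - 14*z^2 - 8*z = -6*z^3 - 19*z^2 - 20*z - 7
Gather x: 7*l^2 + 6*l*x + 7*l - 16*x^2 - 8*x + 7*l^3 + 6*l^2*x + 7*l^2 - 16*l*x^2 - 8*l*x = 7*l^3 + 14*l^2 + 7*l + x^2*(-16*l - 16) + x*(6*l^2 - 2*l - 8)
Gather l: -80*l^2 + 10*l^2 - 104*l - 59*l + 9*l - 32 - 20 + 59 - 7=-70*l^2 - 154*l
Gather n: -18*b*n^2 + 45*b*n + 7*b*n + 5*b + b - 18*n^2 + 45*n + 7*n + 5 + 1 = 6*b + n^2*(-18*b - 18) + n*(52*b + 52) + 6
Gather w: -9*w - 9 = -9*w - 9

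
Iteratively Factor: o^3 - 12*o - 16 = (o + 2)*(o^2 - 2*o - 8) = (o + 2)^2*(o - 4)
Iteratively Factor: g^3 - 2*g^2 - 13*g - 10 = (g + 2)*(g^2 - 4*g - 5) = (g + 1)*(g + 2)*(g - 5)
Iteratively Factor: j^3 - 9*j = (j)*(j^2 - 9) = j*(j - 3)*(j + 3)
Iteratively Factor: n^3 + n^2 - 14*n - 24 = (n + 3)*(n^2 - 2*n - 8) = (n + 2)*(n + 3)*(n - 4)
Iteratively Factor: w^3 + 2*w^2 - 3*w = (w - 1)*(w^2 + 3*w) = w*(w - 1)*(w + 3)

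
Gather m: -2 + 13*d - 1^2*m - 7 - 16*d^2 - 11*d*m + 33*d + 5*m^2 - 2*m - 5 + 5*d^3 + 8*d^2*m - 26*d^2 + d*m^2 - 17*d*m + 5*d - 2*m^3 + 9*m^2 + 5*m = 5*d^3 - 42*d^2 + 51*d - 2*m^3 + m^2*(d + 14) + m*(8*d^2 - 28*d + 2) - 14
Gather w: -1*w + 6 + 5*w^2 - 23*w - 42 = 5*w^2 - 24*w - 36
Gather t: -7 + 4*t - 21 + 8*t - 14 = 12*t - 42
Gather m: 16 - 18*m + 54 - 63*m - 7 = 63 - 81*m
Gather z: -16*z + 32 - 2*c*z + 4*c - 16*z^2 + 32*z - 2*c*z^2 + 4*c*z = 4*c + z^2*(-2*c - 16) + z*(2*c + 16) + 32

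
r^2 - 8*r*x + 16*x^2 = (r - 4*x)^2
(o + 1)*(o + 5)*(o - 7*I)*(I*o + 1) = I*o^4 + 8*o^3 + 6*I*o^3 + 48*o^2 - 2*I*o^2 + 40*o - 42*I*o - 35*I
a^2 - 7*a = a*(a - 7)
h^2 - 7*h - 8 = (h - 8)*(h + 1)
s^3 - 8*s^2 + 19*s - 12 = (s - 4)*(s - 3)*(s - 1)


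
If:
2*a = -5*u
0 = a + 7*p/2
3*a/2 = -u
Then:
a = 0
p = 0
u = 0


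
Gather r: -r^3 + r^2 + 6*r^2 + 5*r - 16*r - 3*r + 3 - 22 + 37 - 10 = -r^3 + 7*r^2 - 14*r + 8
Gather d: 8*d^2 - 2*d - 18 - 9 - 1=8*d^2 - 2*d - 28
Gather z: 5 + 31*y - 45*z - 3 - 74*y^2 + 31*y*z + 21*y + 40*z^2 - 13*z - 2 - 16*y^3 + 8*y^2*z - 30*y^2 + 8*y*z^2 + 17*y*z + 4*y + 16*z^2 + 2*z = -16*y^3 - 104*y^2 + 56*y + z^2*(8*y + 56) + z*(8*y^2 + 48*y - 56)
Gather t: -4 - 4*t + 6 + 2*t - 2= -2*t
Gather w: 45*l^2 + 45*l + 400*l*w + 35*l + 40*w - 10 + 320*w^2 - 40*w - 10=45*l^2 + 400*l*w + 80*l + 320*w^2 - 20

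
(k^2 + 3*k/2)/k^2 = (k + 3/2)/k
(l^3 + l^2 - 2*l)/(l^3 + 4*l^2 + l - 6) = l/(l + 3)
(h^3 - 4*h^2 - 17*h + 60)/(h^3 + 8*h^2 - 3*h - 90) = (h^2 - h - 20)/(h^2 + 11*h + 30)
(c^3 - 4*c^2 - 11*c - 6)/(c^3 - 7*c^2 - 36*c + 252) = (c^2 + 2*c + 1)/(c^2 - c - 42)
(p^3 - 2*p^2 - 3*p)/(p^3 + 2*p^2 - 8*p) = (p^2 - 2*p - 3)/(p^2 + 2*p - 8)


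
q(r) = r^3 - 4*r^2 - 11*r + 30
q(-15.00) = -4080.00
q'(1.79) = -15.71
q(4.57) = -8.37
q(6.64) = 73.36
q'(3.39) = -3.64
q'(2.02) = -14.92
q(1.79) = 3.23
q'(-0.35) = -7.83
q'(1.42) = -16.31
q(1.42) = 9.18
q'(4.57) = 15.09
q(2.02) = -0.30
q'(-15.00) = 784.00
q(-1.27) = 35.47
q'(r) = 3*r^2 - 8*r - 11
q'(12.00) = 325.00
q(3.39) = -14.30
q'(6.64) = 68.15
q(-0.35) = 33.32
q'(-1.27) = 4.00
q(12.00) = 1050.00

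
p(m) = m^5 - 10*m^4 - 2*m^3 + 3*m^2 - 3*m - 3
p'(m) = 5*m^4 - 40*m^3 - 6*m^2 + 6*m - 3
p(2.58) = -353.88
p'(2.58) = -492.86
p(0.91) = -10.99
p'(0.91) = -29.22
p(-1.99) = -157.42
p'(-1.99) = 354.94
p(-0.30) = -1.86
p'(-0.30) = -4.22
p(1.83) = -102.33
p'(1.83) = -201.18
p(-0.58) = -1.06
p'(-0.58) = -0.13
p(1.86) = -108.50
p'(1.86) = -210.15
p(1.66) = -72.19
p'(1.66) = -154.58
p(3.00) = -606.00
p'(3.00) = -714.00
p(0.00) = -3.00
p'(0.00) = -3.00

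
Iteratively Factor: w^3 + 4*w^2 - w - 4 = (w - 1)*(w^2 + 5*w + 4) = (w - 1)*(w + 4)*(w + 1)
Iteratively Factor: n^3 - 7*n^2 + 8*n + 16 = (n - 4)*(n^2 - 3*n - 4) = (n - 4)^2*(n + 1)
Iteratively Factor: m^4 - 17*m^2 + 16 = (m - 1)*(m^3 + m^2 - 16*m - 16) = (m - 1)*(m + 4)*(m^2 - 3*m - 4) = (m - 1)*(m + 1)*(m + 4)*(m - 4)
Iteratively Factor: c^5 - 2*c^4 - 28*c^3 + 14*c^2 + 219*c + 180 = (c - 4)*(c^4 + 2*c^3 - 20*c^2 - 66*c - 45) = (c - 5)*(c - 4)*(c^3 + 7*c^2 + 15*c + 9) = (c - 5)*(c - 4)*(c + 1)*(c^2 + 6*c + 9) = (c - 5)*(c - 4)*(c + 1)*(c + 3)*(c + 3)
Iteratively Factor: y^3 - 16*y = (y - 4)*(y^2 + 4*y) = (y - 4)*(y + 4)*(y)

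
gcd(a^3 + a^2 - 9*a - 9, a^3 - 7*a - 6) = a^2 - 2*a - 3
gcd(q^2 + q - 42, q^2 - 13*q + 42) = q - 6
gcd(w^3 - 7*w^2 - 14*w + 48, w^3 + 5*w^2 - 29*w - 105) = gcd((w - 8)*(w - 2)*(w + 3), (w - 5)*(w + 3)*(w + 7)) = w + 3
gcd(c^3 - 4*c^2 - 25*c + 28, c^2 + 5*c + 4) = c + 4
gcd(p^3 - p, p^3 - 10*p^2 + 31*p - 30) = 1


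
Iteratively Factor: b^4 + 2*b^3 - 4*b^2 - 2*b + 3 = (b + 1)*(b^3 + b^2 - 5*b + 3) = (b - 1)*(b + 1)*(b^2 + 2*b - 3) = (b - 1)^2*(b + 1)*(b + 3)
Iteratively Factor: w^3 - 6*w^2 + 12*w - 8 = (w - 2)*(w^2 - 4*w + 4) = (w - 2)^2*(w - 2)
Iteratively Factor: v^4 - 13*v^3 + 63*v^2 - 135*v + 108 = (v - 3)*(v^3 - 10*v^2 + 33*v - 36) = (v - 3)^2*(v^2 - 7*v + 12) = (v - 4)*(v - 3)^2*(v - 3)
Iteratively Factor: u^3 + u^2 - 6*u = (u + 3)*(u^2 - 2*u) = (u - 2)*(u + 3)*(u)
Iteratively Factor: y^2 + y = (y + 1)*(y)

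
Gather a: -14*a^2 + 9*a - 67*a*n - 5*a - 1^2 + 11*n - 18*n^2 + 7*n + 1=-14*a^2 + a*(4 - 67*n) - 18*n^2 + 18*n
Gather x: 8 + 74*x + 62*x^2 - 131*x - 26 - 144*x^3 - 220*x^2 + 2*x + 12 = -144*x^3 - 158*x^2 - 55*x - 6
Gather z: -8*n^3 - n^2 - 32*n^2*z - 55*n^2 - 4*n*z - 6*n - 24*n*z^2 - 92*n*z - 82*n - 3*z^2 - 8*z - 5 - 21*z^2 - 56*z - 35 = -8*n^3 - 56*n^2 - 88*n + z^2*(-24*n - 24) + z*(-32*n^2 - 96*n - 64) - 40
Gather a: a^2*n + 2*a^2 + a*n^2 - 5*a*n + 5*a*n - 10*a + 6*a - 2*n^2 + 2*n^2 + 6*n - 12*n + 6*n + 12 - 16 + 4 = a^2*(n + 2) + a*(n^2 - 4)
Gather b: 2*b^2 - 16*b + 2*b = 2*b^2 - 14*b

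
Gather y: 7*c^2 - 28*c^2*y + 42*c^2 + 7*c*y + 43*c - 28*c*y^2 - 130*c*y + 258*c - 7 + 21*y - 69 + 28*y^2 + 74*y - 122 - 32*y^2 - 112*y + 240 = 49*c^2 + 301*c + y^2*(-28*c - 4) + y*(-28*c^2 - 123*c - 17) + 42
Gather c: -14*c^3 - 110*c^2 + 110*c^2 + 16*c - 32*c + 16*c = -14*c^3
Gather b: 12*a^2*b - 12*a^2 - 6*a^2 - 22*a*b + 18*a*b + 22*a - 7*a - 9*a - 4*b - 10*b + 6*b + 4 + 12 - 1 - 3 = -18*a^2 + 6*a + b*(12*a^2 - 4*a - 8) + 12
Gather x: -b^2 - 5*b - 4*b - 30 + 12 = -b^2 - 9*b - 18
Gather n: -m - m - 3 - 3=-2*m - 6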